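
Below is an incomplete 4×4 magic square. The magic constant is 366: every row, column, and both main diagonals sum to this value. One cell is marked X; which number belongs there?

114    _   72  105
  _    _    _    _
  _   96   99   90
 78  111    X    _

The remaining cell in row 1 is (1,2) = 366 − 291 = 75.
Row 3 must total 366; the given cells sum to 285, so (3,1) = 81.
Using column 1: 114 + 81 + 78 + ? → (2,1) = 366 − 273 = 93.
The remaining cell in column 2 is (2,2) = 366 − 282 = 84.
Main diagonal must total 366; the given cells sum to 297, so (4,4) = 69.
Using anti-diagonal: 105 + 96 + 78 + ? → (2,3) = 366 − 279 = 87.
Row 2 needs 366; the known cells sum to 264, so (2,4) = 102.
Using row 4: 78 + 111 + 69 + ? → (4,3) = 366 − 258 = 108.

108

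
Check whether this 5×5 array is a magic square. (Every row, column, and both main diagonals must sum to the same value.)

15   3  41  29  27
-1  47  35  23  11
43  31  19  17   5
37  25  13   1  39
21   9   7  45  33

Row 1: 15 + 3 + 41 + 29 + 27 = 115.
Row 2: -1 + 47 + 35 + 23 + 11 = 115.
Row 3: 43 + 31 + 19 + 17 + 5 = 115.
Row 4: 37 + 25 + 13 + 1 + 39 = 115.
Row 5: 21 + 9 + 7 + 45 + 33 = 115.
Column 1: 15 + (-1) + 43 + 37 + 21 = 115.
Column 2: 3 + 47 + 31 + 25 + 9 = 115.
Column 3: 41 + 35 + 19 + 13 + 7 = 115.
Column 4: 29 + 23 + 17 + 1 + 45 = 115.
Column 5: 27 + 11 + 5 + 39 + 33 = 115.
Main diagonal: 15 + 47 + 19 + 1 + 33 = 115.
Anti-diagonal: 27 + 23 + 19 + 25 + 21 = 115.
All lines sum to 115.

Yes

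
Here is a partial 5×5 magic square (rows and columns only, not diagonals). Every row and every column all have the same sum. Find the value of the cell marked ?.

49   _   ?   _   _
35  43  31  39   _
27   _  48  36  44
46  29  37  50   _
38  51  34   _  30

Column 1 is complete and sums to 195; that is the magic constant.
Row 2 needs 195; the known cells sum to 148, so (2,5) = 47.
Row 3: 27 + 48 + 36 + 44 + ? = 195, so (3,2) = 40.
Row 4 needs 195; the known cells sum to 162, so (4,5) = 33.
Using row 5: 38 + 51 + 34 + 30 + ? → (5,4) = 195 − 153 = 42.
The remaining cell in column 2 is (1,2) = 195 − 163 = 32.
Using column 3: 31 + 48 + 37 + 34 + ? → (1,3) = 195 − 150 = 45.

45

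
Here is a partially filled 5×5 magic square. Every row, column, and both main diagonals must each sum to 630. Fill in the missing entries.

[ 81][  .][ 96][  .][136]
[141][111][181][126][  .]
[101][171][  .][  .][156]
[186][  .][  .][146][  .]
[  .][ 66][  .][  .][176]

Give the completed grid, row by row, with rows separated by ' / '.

81 151 96 166 136 / 141 111 181 126 71 / 101 171 116 86 156 / 186 131 76 146 91 / 121 66 161 106 176

Row 2 must total 630; the given cells sum to 559, so (2,5) = 71.
Column 1 must total 630; the given cells sum to 509, so (5,1) = 121.
The remaining cell in column 5 is (4,5) = 630 − 539 = 91.
Main diagonal must total 630; the given cells sum to 514, so (3,3) = 116.
Anti-diagonal needs 630; the known cells sum to 499, so (4,2) = 131.
Row 3 needs 630; the known cells sum to 544, so (3,4) = 86.
Row 4 must total 630; the given cells sum to 554, so (4,3) = 76.
Using column 2: 111 + 171 + 131 + 66 + ? → (1,2) = 630 − 479 = 151.
From column 3, 630 − (96 + 181 + 116 + 76) gives (5,3) = 161.
Row 1 must total 630; the given cells sum to 464, so (1,4) = 166.
Using row 5: 121 + 66 + 161 + 176 + ? → (5,4) = 630 − 524 = 106.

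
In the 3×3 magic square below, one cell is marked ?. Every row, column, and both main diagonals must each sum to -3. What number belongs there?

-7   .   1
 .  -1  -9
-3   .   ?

5

Using row 1: -7 + 1 + ? → (1,2) = -3 − (-6) = 3.
Row 2 needs -3; the known cells sum to -10, so (2,1) = 7.
The remaining cell in column 2 is (3,2) = -3 − 2 = -5.
Using column 3: 1 + (-9) + ? → (3,3) = -3 − (-8) = 5.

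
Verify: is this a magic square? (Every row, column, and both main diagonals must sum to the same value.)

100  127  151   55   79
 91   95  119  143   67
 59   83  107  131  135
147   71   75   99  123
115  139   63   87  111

No — row 5 sums to 515 but row 1 sums to 512.

Row 1: 100 + 127 + 151 + 55 + 79 = 512.
Row 2: 91 + 95 + 119 + 143 + 67 = 515.
Row 3: 59 + 83 + 107 + 131 + 135 = 515.
Row 4: 147 + 71 + 75 + 99 + 123 = 515.
Row 5: 115 + 139 + 63 + 87 + 111 = 515.
Column 1: 100 + 91 + 59 + 147 + 115 = 512.
Column 2: 127 + 95 + 83 + 71 + 139 = 515.
Column 3: 151 + 119 + 107 + 75 + 63 = 515.
Column 4: 55 + 143 + 131 + 99 + 87 = 515.
Column 5: 79 + 67 + 135 + 123 + 111 = 515.
Main diagonal: 100 + 95 + 107 + 99 + 111 = 512.
Anti-diagonal: 79 + 143 + 107 + 71 + 115 = 515.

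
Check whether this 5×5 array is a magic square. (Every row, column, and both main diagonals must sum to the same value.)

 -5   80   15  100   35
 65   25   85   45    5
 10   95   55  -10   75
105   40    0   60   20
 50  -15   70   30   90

Row 1: -5 + 80 + 15 + 100 + 35 = 225.
Row 2: 65 + 25 + 85 + 45 + 5 = 225.
Row 3: 10 + 95 + 55 + (-10) + 75 = 225.
Row 4: 105 + 40 + 0 + 60 + 20 = 225.
Row 5: 50 + (-15) + 70 + 30 + 90 = 225.
Column 1: -5 + 65 + 10 + 105 + 50 = 225.
Column 2: 80 + 25 + 95 + 40 + (-15) = 225.
Column 3: 15 + 85 + 55 + 0 + 70 = 225.
Column 4: 100 + 45 + (-10) + 60 + 30 = 225.
Column 5: 35 + 5 + 75 + 20 + 90 = 225.
Main diagonal: -5 + 25 + 55 + 60 + 90 = 225.
Anti-diagonal: 35 + 45 + 55 + 40 + 50 = 225.
All lines sum to 225.

Yes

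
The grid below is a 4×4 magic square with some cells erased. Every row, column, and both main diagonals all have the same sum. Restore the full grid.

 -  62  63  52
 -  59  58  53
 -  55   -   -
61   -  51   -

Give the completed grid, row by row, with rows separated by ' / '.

49 62 63 52 / 56 59 58 53 / 60 55 54 57 / 61 50 51 64

Anti-diagonal is already complete: 52 + 58 + 55 + 61 = 226, so that is the magic constant.
Row 1 must total 226; the given cells sum to 177, so (1,1) = 49.
Row 2 must total 226; the given cells sum to 170, so (2,1) = 56.
The remaining cell in column 1 is (3,1) = 226 − 166 = 60.
Using column 2: 62 + 59 + 55 + ? → (4,2) = 226 − 176 = 50.
From column 3, 226 − (63 + 58 + 51) gives (3,3) = 54.
From main diagonal, 226 − (49 + 59 + 54) gives (4,4) = 64.
Row 3 needs 226; the known cells sum to 169, so (3,4) = 57.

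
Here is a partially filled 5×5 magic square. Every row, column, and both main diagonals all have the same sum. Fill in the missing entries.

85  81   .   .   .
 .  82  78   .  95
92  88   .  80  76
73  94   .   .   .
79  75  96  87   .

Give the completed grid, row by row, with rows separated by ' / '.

Column 2 is already complete: 81 + 82 + 88 + 94 + 75 = 420, so that is the magic constant.
From row 3, 420 − (92 + 88 + 80 + 76) gives (3,3) = 84.
Row 5 must total 420; the given cells sum to 337, so (5,5) = 83.
The remaining cell in column 1 is (2,1) = 420 − 329 = 91.
Main diagonal must total 420; the given cells sum to 334, so (4,4) = 86.
Row 2: 91 + 82 + 78 + 95 + ? = 420, so (2,4) = 74.
The remaining cell in column 4 is (1,4) = 420 − 327 = 93.
The remaining cell in anti-diagonal is (1,5) = 420 − 331 = 89.
Using row 1: 85 + 81 + 93 + 89 + ? → (1,3) = 420 − 348 = 72.
Using column 3: 72 + 78 + 84 + 96 + ? → (4,3) = 420 − 330 = 90.
Column 5: 89 + 95 + 76 + 83 + ? = 420, so (4,5) = 77.

85 81 72 93 89 / 91 82 78 74 95 / 92 88 84 80 76 / 73 94 90 86 77 / 79 75 96 87 83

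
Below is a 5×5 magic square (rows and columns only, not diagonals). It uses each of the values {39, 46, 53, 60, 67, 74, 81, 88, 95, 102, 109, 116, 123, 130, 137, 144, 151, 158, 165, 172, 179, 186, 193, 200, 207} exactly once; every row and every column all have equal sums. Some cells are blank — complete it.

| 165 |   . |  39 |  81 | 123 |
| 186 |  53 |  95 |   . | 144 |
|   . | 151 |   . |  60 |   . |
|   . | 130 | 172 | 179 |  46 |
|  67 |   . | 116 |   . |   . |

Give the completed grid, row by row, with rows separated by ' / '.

165 207 39 81 123 / 186 53 95 137 144 / 109 151 193 60 102 / 88 130 172 179 46 / 67 74 116 158 200

The 25 entries sum to 3075, so each line sums to 3075/5 = 615.
Row 1: 165 + 39 + 81 + 123 + ? = 615, so (1,2) = 207.
Row 2 needs 615; the known cells sum to 478, so (2,4) = 137.
From row 4, 615 − (130 + 172 + 179 + 46) gives (4,1) = 88.
From column 1, 615 − (165 + 186 + 88 + 67) gives (3,1) = 109.
Using column 2: 207 + 53 + 151 + 130 + ? → (5,2) = 615 − 541 = 74.
Using column 3: 39 + 95 + 172 + 116 + ? → (3,3) = 615 − 422 = 193.
The remaining cell in column 4 is (5,4) = 615 − 457 = 158.
Row 3: 109 + 151 + 193 + 60 + ? = 615, so (3,5) = 102.
Row 5 must total 615; the given cells sum to 415, so (5,5) = 200.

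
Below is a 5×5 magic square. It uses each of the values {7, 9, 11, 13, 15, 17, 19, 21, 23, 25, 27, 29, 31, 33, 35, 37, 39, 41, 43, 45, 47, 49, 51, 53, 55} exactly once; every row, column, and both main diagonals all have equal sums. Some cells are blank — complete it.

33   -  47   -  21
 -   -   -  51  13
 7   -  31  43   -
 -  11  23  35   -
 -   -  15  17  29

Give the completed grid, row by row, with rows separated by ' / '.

The 25 entries sum to 775, so each line sums to 775/5 = 155.
Column 3 needs 155; the known cells sum to 116, so (2,3) = 39.
The remaining cell in column 4 is (1,4) = 155 − 146 = 9.
Main diagonal must total 155; the given cells sum to 128, so (2,2) = 27.
Anti-diagonal: 21 + 51 + 31 + 11 + ? = 155, so (5,1) = 41.
From row 1, 155 − (33 + 47 + 9 + 21) gives (1,2) = 45.
Row 2: 27 + 39 + 51 + 13 + ? = 155, so (2,1) = 25.
Using row 5: 41 + 15 + 17 + 29 + ? → (5,2) = 155 − 102 = 53.
Column 1: 33 + 25 + 7 + 41 + ? = 155, so (4,1) = 49.
Column 2: 45 + 27 + 11 + 53 + ? = 155, so (3,2) = 19.
Row 3 must total 155; the given cells sum to 100, so (3,5) = 55.
Row 4: 49 + 11 + 23 + 35 + ? = 155, so (4,5) = 37.

33 45 47 9 21 / 25 27 39 51 13 / 7 19 31 43 55 / 49 11 23 35 37 / 41 53 15 17 29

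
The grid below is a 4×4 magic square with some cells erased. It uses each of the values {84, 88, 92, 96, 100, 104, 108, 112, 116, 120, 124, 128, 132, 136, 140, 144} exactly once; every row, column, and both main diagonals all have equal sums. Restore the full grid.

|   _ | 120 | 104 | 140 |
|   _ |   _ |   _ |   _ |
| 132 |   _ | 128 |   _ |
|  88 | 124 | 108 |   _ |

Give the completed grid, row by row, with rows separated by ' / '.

The 16 entries sum to 1824, so each line sums to 1824/4 = 456.
From row 1, 456 − (120 + 104 + 140) gives (1,1) = 92.
Using row 4: 88 + 124 + 108 + ? → (4,4) = 456 − 320 = 136.
Column 1: 92 + 132 + 88 + ? = 456, so (2,1) = 144.
From column 3, 456 − (104 + 128 + 108) gives (2,3) = 116.
Main diagonal: 92 + 128 + 136 + ? = 456, so (2,2) = 100.
Using anti-diagonal: 140 + 116 + 88 + ? → (3,2) = 456 − 344 = 112.
From row 2, 456 − (144 + 100 + 116) gives (2,4) = 96.
Using row 3: 132 + 112 + 128 + ? → (3,4) = 456 − 372 = 84.

92 120 104 140 / 144 100 116 96 / 132 112 128 84 / 88 124 108 136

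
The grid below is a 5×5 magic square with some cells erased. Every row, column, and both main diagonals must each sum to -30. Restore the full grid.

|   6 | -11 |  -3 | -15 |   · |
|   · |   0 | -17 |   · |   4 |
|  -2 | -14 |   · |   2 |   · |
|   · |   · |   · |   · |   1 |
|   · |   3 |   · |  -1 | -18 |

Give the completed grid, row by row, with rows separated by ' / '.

6 -11 -3 -15 -7 / -13 0 -17 -4 4 / -2 -14 -6 2 -10 / -16 -8 5 -12 1 / -5 3 -9 -1 -18

From row 1, -30 − (6 + (-11) + (-3) + (-15)) gives (1,5) = -7.
Column 2 must total -30; the given cells sum to -22, so (4,2) = -8.
Column 5 needs -30; the known cells sum to -20, so (3,5) = -10.
Using row 3: -2 + (-14) + 2 + (-10) + ? → (3,3) = -30 − (-24) = -6.
The remaining cell in main diagonal is (4,4) = -30 − (-18) = -12.
From column 4, -30 − (-15 + 2 + (-12) + (-1)) gives (2,4) = -4.
Anti-diagonal needs -30; the known cells sum to -25, so (5,1) = -5.
Using row 2: 0 + (-17) + (-4) + 4 + ? → (2,1) = -30 − (-17) = -13.
The remaining cell in row 5 is (5,3) = -30 − (-21) = -9.
Column 1 needs -30; the known cells sum to -14, so (4,1) = -16.
Column 3 must total -30; the given cells sum to -35, so (4,3) = 5.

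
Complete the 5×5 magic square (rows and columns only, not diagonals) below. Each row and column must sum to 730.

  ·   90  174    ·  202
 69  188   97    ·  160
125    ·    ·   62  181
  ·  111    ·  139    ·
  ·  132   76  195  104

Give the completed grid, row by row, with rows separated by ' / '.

Row 2 needs 730; the known cells sum to 514, so (2,4) = 216.
The remaining cell in row 5 is (5,1) = 730 − 507 = 223.
Using column 2: 90 + 188 + 111 + 132 + ? → (3,2) = 730 − 521 = 209.
Column 4 needs 730; the known cells sum to 612, so (1,4) = 118.
Using column 5: 202 + 160 + 181 + 104 + ? → (4,5) = 730 − 647 = 83.
Row 1 needs 730; the known cells sum to 584, so (1,1) = 146.
From row 3, 730 − (125 + 209 + 62 + 181) gives (3,3) = 153.
Column 1 must total 730; the given cells sum to 563, so (4,1) = 167.
Using column 3: 174 + 97 + 153 + 76 + ? → (4,3) = 730 − 500 = 230.

146 90 174 118 202 / 69 188 97 216 160 / 125 209 153 62 181 / 167 111 230 139 83 / 223 132 76 195 104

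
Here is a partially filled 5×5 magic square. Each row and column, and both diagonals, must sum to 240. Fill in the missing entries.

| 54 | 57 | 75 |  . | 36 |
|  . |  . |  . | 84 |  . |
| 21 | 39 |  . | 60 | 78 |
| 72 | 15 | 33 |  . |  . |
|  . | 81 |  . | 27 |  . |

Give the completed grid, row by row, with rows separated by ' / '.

54 57 75 18 36 / 30 48 66 84 12 / 21 39 42 60 78 / 72 15 33 51 69 / 63 81 24 27 45

The remaining cell in row 1 is (1,4) = 240 − 222 = 18.
Row 3 needs 240; the known cells sum to 198, so (3,3) = 42.
Using column 2: 57 + 39 + 15 + 81 + ? → (2,2) = 240 − 192 = 48.
Column 4: 18 + 84 + 60 + 27 + ? = 240, so (4,4) = 51.
Using main diagonal: 54 + 48 + 42 + 51 + ? → (5,5) = 240 − 195 = 45.
The remaining cell in anti-diagonal is (5,1) = 240 − 177 = 63.
The remaining cell in row 4 is (4,5) = 240 − 171 = 69.
Row 5 must total 240; the given cells sum to 216, so (5,3) = 24.
Using column 1: 54 + 21 + 72 + 63 + ? → (2,1) = 240 − 210 = 30.
Using column 3: 75 + 42 + 33 + 24 + ? → (2,3) = 240 − 174 = 66.
Column 5 must total 240; the given cells sum to 228, so (2,5) = 12.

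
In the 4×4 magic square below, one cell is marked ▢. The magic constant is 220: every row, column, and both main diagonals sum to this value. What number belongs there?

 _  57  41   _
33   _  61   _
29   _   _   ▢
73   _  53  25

Row 4 needs 220; the known cells sum to 151, so (4,2) = 69.
Column 1 needs 220; the known cells sum to 135, so (1,1) = 85.
The remaining cell in column 3 is (3,3) = 220 − 155 = 65.
The remaining cell in main diagonal is (2,2) = 220 − 175 = 45.
Row 1: 85 + 57 + 41 + ? = 220, so (1,4) = 37.
Row 2 needs 220; the known cells sum to 139, so (2,4) = 81.
Using column 2: 57 + 45 + 69 + ? → (3,2) = 220 − 171 = 49.
Column 4 needs 220; the known cells sum to 143, so (3,4) = 77.

77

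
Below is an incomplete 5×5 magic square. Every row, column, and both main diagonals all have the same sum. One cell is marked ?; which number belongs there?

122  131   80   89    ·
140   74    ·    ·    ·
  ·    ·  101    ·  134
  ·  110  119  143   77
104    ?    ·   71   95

128

Main diagonal is complete and sums to 535; that is the magic constant.
The remaining cell in row 1 is (1,5) = 535 − 422 = 113.
Row 4 must total 535; the given cells sum to 449, so (4,1) = 86.
Using column 1: 122 + 140 + 86 + 104 + ? → (3,1) = 535 − 452 = 83.
Using column 5: 113 + 134 + 77 + 95 + ? → (2,5) = 535 − 419 = 116.
The remaining cell in anti-diagonal is (2,4) = 535 − 428 = 107.
Using row 2: 140 + 74 + 107 + 116 + ? → (2,3) = 535 − 437 = 98.
Column 3 needs 535; the known cells sum to 398, so (5,3) = 137.
Column 4 needs 535; the known cells sum to 410, so (3,4) = 125.
Using row 3: 83 + 101 + 125 + 134 + ? → (3,2) = 535 − 443 = 92.
Row 5: 104 + 137 + 71 + 95 + ? = 535, so (5,2) = 128.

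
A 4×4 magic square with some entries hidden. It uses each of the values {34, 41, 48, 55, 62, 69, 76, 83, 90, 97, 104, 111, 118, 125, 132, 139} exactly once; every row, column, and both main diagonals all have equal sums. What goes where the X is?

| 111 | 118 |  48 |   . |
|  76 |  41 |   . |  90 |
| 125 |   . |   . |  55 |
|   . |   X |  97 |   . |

The 16 entries sum to 1384, so each line sums to 1384/4 = 346.
The remaining cell in row 1 is (1,4) = 346 − 277 = 69.
From row 2, 346 − (76 + 41 + 90) gives (2,3) = 139.
Column 1: 111 + 76 + 125 + ? = 346, so (4,1) = 34.
Column 3 needs 346; the known cells sum to 284, so (3,3) = 62.
Column 4 needs 346; the known cells sum to 214, so (4,4) = 132.
Anti-diagonal must total 346; the given cells sum to 242, so (3,2) = 104.
Row 4 needs 346; the known cells sum to 263, so (4,2) = 83.

83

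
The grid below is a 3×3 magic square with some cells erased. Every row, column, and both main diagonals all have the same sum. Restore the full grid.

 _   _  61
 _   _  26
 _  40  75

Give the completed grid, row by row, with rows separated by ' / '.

33 68 61 / 82 54 26 / 47 40 75

Column 3 is already complete: 61 + 26 + 75 = 162, so that is the magic constant.
Using row 3: 40 + 75 + ? → (3,1) = 162 − 115 = 47.
Anti-diagonal: 61 + 47 + ? = 162, so (2,2) = 54.
Row 2 needs 162; the known cells sum to 80, so (2,1) = 82.
Using column 1: 82 + 47 + ? → (1,1) = 162 − 129 = 33.
The remaining cell in column 2 is (1,2) = 162 − 94 = 68.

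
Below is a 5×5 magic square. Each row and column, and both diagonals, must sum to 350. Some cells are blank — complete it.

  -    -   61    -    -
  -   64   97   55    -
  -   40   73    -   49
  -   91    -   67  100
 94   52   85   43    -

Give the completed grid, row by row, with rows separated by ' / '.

70 103 61 79 37 / 46 64 97 55 88 / 82 40 73 106 49 / 58 91 34 67 100 / 94 52 85 43 76

Row 5: 94 + 52 + 85 + 43 + ? = 350, so (5,5) = 76.
Column 2: 64 + 40 + 91 + 52 + ? = 350, so (1,2) = 103.
Column 3 needs 350; the known cells sum to 316, so (4,3) = 34.
Using main diagonal: 64 + 73 + 67 + 76 + ? → (1,1) = 350 − 280 = 70.
From anti-diagonal, 350 − (55 + 73 + 91 + 94) gives (1,5) = 37.
Using row 1: 70 + 103 + 61 + 37 + ? → (1,4) = 350 − 271 = 79.
Row 4 must total 350; the given cells sum to 292, so (4,1) = 58.
Column 4 needs 350; the known cells sum to 244, so (3,4) = 106.
Using column 5: 37 + 49 + 100 + 76 + ? → (2,5) = 350 − 262 = 88.
From row 2, 350 − (64 + 97 + 55 + 88) gives (2,1) = 46.
Row 3 must total 350; the given cells sum to 268, so (3,1) = 82.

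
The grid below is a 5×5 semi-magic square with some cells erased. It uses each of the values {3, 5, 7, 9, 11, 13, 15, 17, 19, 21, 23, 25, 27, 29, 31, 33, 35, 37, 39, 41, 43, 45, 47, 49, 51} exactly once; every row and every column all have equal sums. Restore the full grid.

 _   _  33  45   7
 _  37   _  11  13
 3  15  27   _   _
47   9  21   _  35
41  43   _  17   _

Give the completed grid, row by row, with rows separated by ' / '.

19 31 33 45 7 / 25 37 49 11 13 / 3 15 27 39 51 / 47 9 21 23 35 / 41 43 5 17 29

The 25 entries sum to 675, so each line sums to 675/5 = 135.
Row 4 needs 135; the known cells sum to 112, so (4,4) = 23.
Column 2 needs 135; the known cells sum to 104, so (1,2) = 31.
Column 4 must total 135; the given cells sum to 96, so (3,4) = 39.
Row 1 must total 135; the given cells sum to 116, so (1,1) = 19.
Row 3 must total 135; the given cells sum to 84, so (3,5) = 51.
Column 1 needs 135; the known cells sum to 110, so (2,1) = 25.
Column 5 needs 135; the known cells sum to 106, so (5,5) = 29.
Using row 2: 25 + 37 + 11 + 13 + ? → (2,3) = 135 − 86 = 49.
From row 5, 135 − (41 + 43 + 17 + 29) gives (5,3) = 5.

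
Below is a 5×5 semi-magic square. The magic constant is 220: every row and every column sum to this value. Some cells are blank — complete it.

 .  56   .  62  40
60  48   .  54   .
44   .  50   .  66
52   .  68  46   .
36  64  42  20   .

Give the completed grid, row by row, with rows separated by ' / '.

Row 5 must total 220; the given cells sum to 162, so (5,5) = 58.
From column 1, 220 − (60 + 44 + 52 + 36) gives (1,1) = 28.
From column 4, 220 − (62 + 54 + 46 + 20) gives (3,4) = 38.
Using row 1: 28 + 56 + 62 + 40 + ? → (1,3) = 220 − 186 = 34.
The remaining cell in row 3 is (3,2) = 220 − 198 = 22.
Using column 2: 56 + 48 + 22 + 64 + ? → (4,2) = 220 − 190 = 30.
Using column 3: 34 + 50 + 68 + 42 + ? → (2,3) = 220 − 194 = 26.
Row 2: 60 + 48 + 26 + 54 + ? = 220, so (2,5) = 32.
Row 4 must total 220; the given cells sum to 196, so (4,5) = 24.

28 56 34 62 40 / 60 48 26 54 32 / 44 22 50 38 66 / 52 30 68 46 24 / 36 64 42 20 58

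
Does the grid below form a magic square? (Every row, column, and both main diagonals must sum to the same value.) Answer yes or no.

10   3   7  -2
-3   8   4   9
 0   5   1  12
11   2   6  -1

Row 1: 10 + 3 + 7 + (-2) = 18.
Row 2: -3 + 8 + 4 + 9 = 18.
Row 3: 0 + 5 + 1 + 12 = 18.
Row 4: 11 + 2 + 6 + (-1) = 18.
Column 1: 10 + (-3) + 0 + 11 = 18.
Column 2: 3 + 8 + 5 + 2 = 18.
Column 3: 7 + 4 + 1 + 6 = 18.
Column 4: -2 + 9 + 12 + (-1) = 18.
Main diagonal: 10 + 8 + 1 + (-1) = 18.
Anti-diagonal: -2 + 4 + 5 + 11 = 18.
All lines sum to 18.

Yes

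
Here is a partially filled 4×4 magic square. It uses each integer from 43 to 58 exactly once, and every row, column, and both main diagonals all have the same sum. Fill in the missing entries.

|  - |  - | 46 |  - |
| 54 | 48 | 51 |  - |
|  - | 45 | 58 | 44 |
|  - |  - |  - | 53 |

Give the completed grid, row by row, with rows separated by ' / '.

The entries are 43 through 58, which sum to 808, so each line sums to 808/4 = 202.
Row 2 needs 202; the known cells sum to 153, so (2,4) = 49.
Row 3 needs 202; the known cells sum to 147, so (3,1) = 55.
From column 3, 202 − (46 + 51 + 58) gives (4,3) = 47.
Using column 4: 49 + 44 + 53 + ? → (1,4) = 202 − 146 = 56.
The remaining cell in main diagonal is (1,1) = 202 − 159 = 43.
Anti-diagonal needs 202; the known cells sum to 152, so (4,1) = 50.
From row 1, 202 − (43 + 46 + 56) gives (1,2) = 57.
The remaining cell in row 4 is (4,2) = 202 − 150 = 52.

43 57 46 56 / 54 48 51 49 / 55 45 58 44 / 50 52 47 53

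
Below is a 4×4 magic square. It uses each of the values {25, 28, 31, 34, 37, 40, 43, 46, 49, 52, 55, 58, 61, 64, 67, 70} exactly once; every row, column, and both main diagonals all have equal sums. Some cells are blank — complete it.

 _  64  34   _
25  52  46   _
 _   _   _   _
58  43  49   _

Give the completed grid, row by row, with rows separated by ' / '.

37 64 34 55 / 25 52 46 67 / 70 31 61 28 / 58 43 49 40

The 16 entries sum to 760, so each line sums to 760/4 = 190.
The remaining cell in row 2 is (2,4) = 190 − 123 = 67.
Row 4 needs 190; the known cells sum to 150, so (4,4) = 40.
From column 2, 190 − (64 + 52 + 43) gives (3,2) = 31.
Column 3 must total 190; the given cells sum to 129, so (3,3) = 61.
From main diagonal, 190 − (52 + 61 + 40) gives (1,1) = 37.
Anti-diagonal: 46 + 31 + 58 + ? = 190, so (1,4) = 55.
Column 1 needs 190; the known cells sum to 120, so (3,1) = 70.
Column 4 must total 190; the given cells sum to 162, so (3,4) = 28.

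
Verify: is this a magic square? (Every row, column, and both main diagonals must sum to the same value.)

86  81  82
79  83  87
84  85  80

Yes

Row 1: 86 + 81 + 82 = 249.
Row 2: 79 + 83 + 87 = 249.
Row 3: 84 + 85 + 80 = 249.
Column 1: 86 + 79 + 84 = 249.
Column 2: 81 + 83 + 85 = 249.
Column 3: 82 + 87 + 80 = 249.
Main diagonal: 86 + 83 + 80 = 249.
Anti-diagonal: 82 + 83 + 84 = 249.
All lines sum to 249.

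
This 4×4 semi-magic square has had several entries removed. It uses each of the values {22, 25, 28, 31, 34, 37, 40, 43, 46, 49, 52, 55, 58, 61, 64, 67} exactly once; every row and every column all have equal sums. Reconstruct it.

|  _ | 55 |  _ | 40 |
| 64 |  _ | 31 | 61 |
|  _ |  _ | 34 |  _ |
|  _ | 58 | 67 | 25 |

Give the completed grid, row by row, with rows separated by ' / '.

37 55 46 40 / 64 22 31 61 / 49 43 34 52 / 28 58 67 25

The 16 entries sum to 712, so each line sums to 712/4 = 178.
Using row 2: 64 + 31 + 61 + ? → (2,2) = 178 − 156 = 22.
Row 4 must total 178; the given cells sum to 150, so (4,1) = 28.
Column 2: 55 + 22 + 58 + ? = 178, so (3,2) = 43.
Column 3 must total 178; the given cells sum to 132, so (1,3) = 46.
Column 4: 40 + 61 + 25 + ? = 178, so (3,4) = 52.
Row 1: 55 + 46 + 40 + ? = 178, so (1,1) = 37.
Row 3: 43 + 34 + 52 + ? = 178, so (3,1) = 49.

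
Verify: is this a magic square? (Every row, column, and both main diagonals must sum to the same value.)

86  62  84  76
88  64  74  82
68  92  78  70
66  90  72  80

Row 1: 86 + 62 + 84 + 76 = 308.
Row 2: 88 + 64 + 74 + 82 = 308.
Row 3: 68 + 92 + 78 + 70 = 308.
Row 4: 66 + 90 + 72 + 80 = 308.
Column 1: 86 + 88 + 68 + 66 = 308.
Column 2: 62 + 64 + 92 + 90 = 308.
Column 3: 84 + 74 + 78 + 72 = 308.
Column 4: 76 + 82 + 70 + 80 = 308.
Main diagonal: 86 + 64 + 78 + 80 = 308.
Anti-diagonal: 76 + 74 + 92 + 66 = 308.
All lines sum to 308.

Yes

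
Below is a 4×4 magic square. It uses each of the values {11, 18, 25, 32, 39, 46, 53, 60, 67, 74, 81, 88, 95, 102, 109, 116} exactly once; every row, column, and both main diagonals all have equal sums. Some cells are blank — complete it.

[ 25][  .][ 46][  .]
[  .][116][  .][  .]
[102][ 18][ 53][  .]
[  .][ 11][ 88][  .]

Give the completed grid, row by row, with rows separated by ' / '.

25 109 46 74 / 32 116 67 39 / 102 18 53 81 / 95 11 88 60

The 16 entries sum to 1016, so each line sums to 1016/4 = 254.
Row 3 must total 254; the given cells sum to 173, so (3,4) = 81.
Column 2 needs 254; the known cells sum to 145, so (1,2) = 109.
From column 3, 254 − (46 + 53 + 88) gives (2,3) = 67.
Main diagonal must total 254; the given cells sum to 194, so (4,4) = 60.
Row 1 must total 254; the given cells sum to 180, so (1,4) = 74.
Using row 4: 11 + 88 + 60 + ? → (4,1) = 254 − 159 = 95.
Column 1 must total 254; the given cells sum to 222, so (2,1) = 32.
Column 4: 74 + 81 + 60 + ? = 254, so (2,4) = 39.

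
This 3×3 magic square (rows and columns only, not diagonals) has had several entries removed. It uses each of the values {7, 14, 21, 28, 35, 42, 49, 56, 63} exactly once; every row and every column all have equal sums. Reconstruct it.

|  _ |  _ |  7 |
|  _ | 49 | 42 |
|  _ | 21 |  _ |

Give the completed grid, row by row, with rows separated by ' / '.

The 9 entries sum to 315, so each line sums to 315/3 = 105.
Row 2: 49 + 42 + ? = 105, so (2,1) = 14.
Column 2 must total 105; the given cells sum to 70, so (1,2) = 35.
From column 3, 105 − (7 + 42) gives (3,3) = 56.
The remaining cell in row 1 is (1,1) = 105 − 42 = 63.
Row 3: 21 + 56 + ? = 105, so (3,1) = 28.

63 35 7 / 14 49 42 / 28 21 56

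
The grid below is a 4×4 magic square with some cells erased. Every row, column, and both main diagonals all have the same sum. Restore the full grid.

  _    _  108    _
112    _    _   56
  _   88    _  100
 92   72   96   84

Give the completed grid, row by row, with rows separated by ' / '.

64 68 108 104 / 112 116 60 56 / 76 88 80 100 / 92 72 96 84

Row 4 is already complete: 92 + 72 + 96 + 84 = 344, so that is the magic constant.
From column 4, 344 − (56 + 100 + 84) gives (1,4) = 104.
Anti-diagonal needs 344; the known cells sum to 284, so (2,3) = 60.
Row 2 must total 344; the given cells sum to 228, so (2,2) = 116.
Column 2 must total 344; the given cells sum to 276, so (1,2) = 68.
From column 3, 344 − (108 + 60 + 96) gives (3,3) = 80.
Using main diagonal: 116 + 80 + 84 + ? → (1,1) = 344 − 280 = 64.
Row 3 must total 344; the given cells sum to 268, so (3,1) = 76.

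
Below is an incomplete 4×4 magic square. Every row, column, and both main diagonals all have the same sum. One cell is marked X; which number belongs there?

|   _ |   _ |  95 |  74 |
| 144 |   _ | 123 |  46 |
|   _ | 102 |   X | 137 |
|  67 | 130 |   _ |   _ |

88

Anti-diagonal is complete and sums to 366; that is the magic constant.
From row 2, 366 − (144 + 123 + 46) gives (2,2) = 53.
From column 2, 366 − (53 + 102 + 130) gives (1,2) = 81.
From column 4, 366 − (74 + 46 + 137) gives (4,4) = 109.
Row 1 must total 366; the given cells sum to 250, so (1,1) = 116.
From row 4, 366 − (67 + 130 + 109) gives (4,3) = 60.
Column 1 must total 366; the given cells sum to 327, so (3,1) = 39.
Column 3 must total 366; the given cells sum to 278, so (3,3) = 88.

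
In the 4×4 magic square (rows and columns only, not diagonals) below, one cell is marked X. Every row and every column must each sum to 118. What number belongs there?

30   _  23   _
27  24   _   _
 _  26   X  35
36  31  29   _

From row 4, 118 − (36 + 31 + 29) gives (4,4) = 22.
Column 1 must total 118; the given cells sum to 93, so (3,1) = 25.
The remaining cell in column 2 is (1,2) = 118 − 81 = 37.
Row 1 needs 118; the known cells sum to 90, so (1,4) = 28.
Row 3 must total 118; the given cells sum to 86, so (3,3) = 32.

32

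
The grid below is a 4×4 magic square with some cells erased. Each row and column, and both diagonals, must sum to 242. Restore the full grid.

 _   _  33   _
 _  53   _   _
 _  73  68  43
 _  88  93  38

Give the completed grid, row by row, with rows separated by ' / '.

83 28 33 98 / 78 53 48 63 / 58 73 68 43 / 23 88 93 38

Row 3 needs 242; the known cells sum to 184, so (3,1) = 58.
Row 4 needs 242; the known cells sum to 219, so (4,1) = 23.
From column 2, 242 − (53 + 73 + 88) gives (1,2) = 28.
Using column 3: 33 + 68 + 93 + ? → (2,3) = 242 − 194 = 48.
The remaining cell in main diagonal is (1,1) = 242 − 159 = 83.
Anti-diagonal must total 242; the given cells sum to 144, so (1,4) = 98.
Column 1 must total 242; the given cells sum to 164, so (2,1) = 78.
From column 4, 242 − (98 + 43 + 38) gives (2,4) = 63.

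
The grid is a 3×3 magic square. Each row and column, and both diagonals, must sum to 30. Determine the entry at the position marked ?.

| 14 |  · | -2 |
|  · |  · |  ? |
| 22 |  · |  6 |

Row 1 needs 30; the known cells sum to 12, so (1,2) = 18.
Row 3: 22 + 6 + ? = 30, so (3,2) = 2.
The remaining cell in column 1 is (2,1) = 30 − 36 = -6.
From column 2, 30 − (18 + 2) gives (2,2) = 10.
From column 3, 30 − (-2 + 6) gives (2,3) = 26.

26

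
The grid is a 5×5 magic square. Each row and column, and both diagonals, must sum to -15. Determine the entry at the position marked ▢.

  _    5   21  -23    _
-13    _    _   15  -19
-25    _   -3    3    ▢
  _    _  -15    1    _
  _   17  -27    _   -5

19

Using column 3: 21 + (-3) + (-15) + (-27) + ? → (2,3) = -15 − (-24) = 9.
The remaining cell in column 4 is (5,4) = -15 − (-4) = -11.
Row 2: -13 + 9 + 15 + (-19) + ? = -15, so (2,2) = -7.
Row 5 must total -15; the given cells sum to -26, so (5,1) = 11.
Main diagonal: -7 + (-3) + 1 + (-5) + ? = -15, so (1,1) = -1.
The remaining cell in row 1 is (1,5) = -15 − 2 = -17.
Column 1 needs -15; the known cells sum to -28, so (4,1) = 13.
From anti-diagonal, -15 − (-17 + 15 + (-3) + 11) gives (4,2) = -21.
Using row 4: 13 + (-21) + (-15) + 1 + ? → (4,5) = -15 − (-22) = 7.
Column 2 must total -15; the given cells sum to -6, so (3,2) = -9.
Using column 5: -17 + (-19) + 7 + (-5) + ? → (3,5) = -15 − (-34) = 19.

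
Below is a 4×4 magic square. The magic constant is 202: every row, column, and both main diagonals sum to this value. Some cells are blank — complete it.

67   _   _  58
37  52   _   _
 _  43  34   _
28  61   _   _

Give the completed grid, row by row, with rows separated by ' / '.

67 46 31 58 / 37 52 73 40 / 70 43 34 55 / 28 61 64 49

Using column 1: 67 + 37 + 28 + ? → (3,1) = 202 − 132 = 70.
From column 2, 202 − (52 + 43 + 61) gives (1,2) = 46.
The remaining cell in main diagonal is (4,4) = 202 − 153 = 49.
The remaining cell in anti-diagonal is (2,3) = 202 − 129 = 73.
Row 1 must total 202; the given cells sum to 171, so (1,3) = 31.
Row 2 must total 202; the given cells sum to 162, so (2,4) = 40.
Row 3 must total 202; the given cells sum to 147, so (3,4) = 55.
Row 4 needs 202; the known cells sum to 138, so (4,3) = 64.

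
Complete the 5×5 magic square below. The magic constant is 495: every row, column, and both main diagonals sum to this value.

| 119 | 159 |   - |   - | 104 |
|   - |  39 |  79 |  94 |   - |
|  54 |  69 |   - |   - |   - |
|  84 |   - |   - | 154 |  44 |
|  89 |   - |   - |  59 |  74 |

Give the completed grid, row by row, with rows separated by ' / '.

The remaining cell in column 1 is (2,1) = 495 − 346 = 149.
From main diagonal, 495 − (119 + 39 + 154 + 74) gives (3,3) = 109.
Anti-diagonal must total 495; the given cells sum to 396, so (4,2) = 99.
Row 2 needs 495; the known cells sum to 361, so (2,5) = 134.
Using row 4: 84 + 99 + 154 + 44 + ? → (4,3) = 495 − 381 = 114.
From column 2, 495 − (159 + 39 + 69 + 99) gives (5,2) = 129.
From column 5, 495 − (104 + 134 + 44 + 74) gives (3,5) = 139.
The remaining cell in row 3 is (3,4) = 495 − 371 = 124.
The remaining cell in row 5 is (5,3) = 495 − 351 = 144.
Column 3 needs 495; the known cells sum to 446, so (1,3) = 49.
Column 4 needs 495; the known cells sum to 431, so (1,4) = 64.

119 159 49 64 104 / 149 39 79 94 134 / 54 69 109 124 139 / 84 99 114 154 44 / 89 129 144 59 74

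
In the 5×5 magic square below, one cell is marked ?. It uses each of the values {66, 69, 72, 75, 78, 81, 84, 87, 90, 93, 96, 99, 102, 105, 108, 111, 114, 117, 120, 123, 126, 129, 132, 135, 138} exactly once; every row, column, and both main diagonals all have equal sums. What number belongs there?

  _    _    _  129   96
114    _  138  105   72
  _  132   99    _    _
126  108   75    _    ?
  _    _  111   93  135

The 25 entries sum to 2550, so each line sums to 2550/5 = 510.
Row 2 must total 510; the given cells sum to 429, so (2,2) = 81.
Column 3 needs 510; the known cells sum to 423, so (1,3) = 87.
Anti-diagonal needs 510; the known cells sum to 408, so (5,1) = 102.
The remaining cell in row 5 is (5,2) = 510 − 441 = 69.
Column 2 must total 510; the given cells sum to 390, so (1,2) = 120.
From row 1, 510 − (120 + 87 + 129 + 96) gives (1,1) = 78.
The remaining cell in column 1 is (3,1) = 510 − 420 = 90.
From main diagonal, 510 − (78 + 81 + 99 + 135) gives (4,4) = 117.
The remaining cell in row 4 is (4,5) = 510 − 426 = 84.

84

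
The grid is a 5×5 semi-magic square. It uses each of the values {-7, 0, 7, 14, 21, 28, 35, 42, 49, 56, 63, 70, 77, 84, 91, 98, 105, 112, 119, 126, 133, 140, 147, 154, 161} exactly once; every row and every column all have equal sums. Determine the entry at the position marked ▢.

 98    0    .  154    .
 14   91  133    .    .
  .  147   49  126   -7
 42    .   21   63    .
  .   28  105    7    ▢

The 25 entries sum to 1925, so each line sums to 1925/5 = 385.
Row 3 must total 385; the given cells sum to 315, so (3,1) = 70.
Column 1: 98 + 14 + 70 + 42 + ? = 385, so (5,1) = 161.
Using column 2: 0 + 91 + 147 + 28 + ? → (4,2) = 385 − 266 = 119.
Column 3: 133 + 49 + 21 + 105 + ? = 385, so (1,3) = 77.
Column 4: 154 + 126 + 63 + 7 + ? = 385, so (2,4) = 35.
The remaining cell in row 1 is (1,5) = 385 − 329 = 56.
Row 2: 14 + 91 + 133 + 35 + ? = 385, so (2,5) = 112.
Using row 4: 42 + 119 + 21 + 63 + ? → (4,5) = 385 − 245 = 140.
The remaining cell in row 5 is (5,5) = 385 − 301 = 84.

84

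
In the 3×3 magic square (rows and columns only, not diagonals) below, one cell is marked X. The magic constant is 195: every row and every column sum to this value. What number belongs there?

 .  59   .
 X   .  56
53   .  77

The remaining cell in row 3 is (3,2) = 195 − 130 = 65.
Column 2 needs 195; the known cells sum to 124, so (2,2) = 71.
The remaining cell in column 3 is (1,3) = 195 − 133 = 62.
Using row 1: 59 + 62 + ? → (1,1) = 195 − 121 = 74.
From row 2, 195 − (71 + 56) gives (2,1) = 68.

68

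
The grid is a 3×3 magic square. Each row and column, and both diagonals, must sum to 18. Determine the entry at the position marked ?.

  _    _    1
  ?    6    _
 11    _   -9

-14

Row 3 needs 18; the known cells sum to 2, so (3,2) = 16.
The remaining cell in column 2 is (1,2) = 18 − 22 = -4.
Column 3: 1 + (-9) + ? = 18, so (2,3) = 26.
Main diagonal must total 18; the given cells sum to -3, so (1,1) = 21.
Using row 2: 6 + 26 + ? → (2,1) = 18 − 32 = -14.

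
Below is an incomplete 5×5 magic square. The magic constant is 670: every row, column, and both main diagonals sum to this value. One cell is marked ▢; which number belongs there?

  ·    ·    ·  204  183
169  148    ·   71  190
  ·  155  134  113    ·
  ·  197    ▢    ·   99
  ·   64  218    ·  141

176

Row 2: 169 + 148 + 71 + 190 + ? = 670, so (2,3) = 92.
From column 2, 670 − (148 + 155 + 197 + 64) gives (1,2) = 106.
The remaining cell in column 5 is (3,5) = 670 − 613 = 57.
From anti-diagonal, 670 − (183 + 71 + 134 + 197) gives (5,1) = 85.
Row 3 needs 670; the known cells sum to 459, so (3,1) = 211.
Row 5 needs 670; the known cells sum to 508, so (5,4) = 162.
Column 4 needs 670; the known cells sum to 550, so (4,4) = 120.
Main diagonal: 148 + 134 + 120 + 141 + ? = 670, so (1,1) = 127.
The remaining cell in row 1 is (1,3) = 670 − 620 = 50.
From column 1, 670 − (127 + 169 + 211 + 85) gives (4,1) = 78.
Column 3 needs 670; the known cells sum to 494, so (4,3) = 176.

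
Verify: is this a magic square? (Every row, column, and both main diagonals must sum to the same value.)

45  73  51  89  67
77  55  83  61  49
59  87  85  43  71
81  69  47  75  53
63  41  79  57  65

Row 1: 45 + 73 + 51 + 89 + 67 = 325.
Row 2: 77 + 55 + 83 + 61 + 49 = 325.
Row 3: 59 + 87 + 85 + 43 + 71 = 345.
Row 4: 81 + 69 + 47 + 75 + 53 = 325.
Row 5: 63 + 41 + 79 + 57 + 65 = 305.
Column 1: 45 + 77 + 59 + 81 + 63 = 325.
Column 2: 73 + 55 + 87 + 69 + 41 = 325.
Column 3: 51 + 83 + 85 + 47 + 79 = 345.
Column 4: 89 + 61 + 43 + 75 + 57 = 325.
Column 5: 67 + 49 + 71 + 53 + 65 = 305.
Main diagonal: 45 + 55 + 85 + 75 + 65 = 325.
Anti-diagonal: 67 + 61 + 85 + 69 + 63 = 345.

No — anti-diagonal sums to 345 but column 2 sums to 325.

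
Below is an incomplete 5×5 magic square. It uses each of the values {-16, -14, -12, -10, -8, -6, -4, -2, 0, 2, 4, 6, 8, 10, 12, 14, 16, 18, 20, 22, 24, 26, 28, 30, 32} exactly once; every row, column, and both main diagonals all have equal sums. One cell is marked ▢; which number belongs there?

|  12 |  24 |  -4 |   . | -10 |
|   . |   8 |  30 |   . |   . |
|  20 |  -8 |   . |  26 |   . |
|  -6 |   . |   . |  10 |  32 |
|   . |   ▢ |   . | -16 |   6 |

The 25 entries sum to 200, so each line sums to 200/5 = 40.
The remaining cell in row 1 is (1,4) = 40 − 22 = 18.
Column 4: 18 + 26 + 10 + (-16) + ? = 40, so (2,4) = 2.
Main diagonal must total 40; the given cells sum to 36, so (3,3) = 4.
The remaining cell in row 3 is (3,5) = 40 − 42 = -2.
Column 5: -10 + (-2) + 32 + 6 + ? = 40, so (2,5) = 14.
Row 2: 8 + 30 + 2 + 14 + ? = 40, so (2,1) = -14.
Column 1 needs 40; the known cells sum to 12, so (5,1) = 28.
The remaining cell in anti-diagonal is (4,2) = 40 − 24 = 16.
From row 4, 40 − (-6 + 16 + 10 + 32) gives (4,3) = -12.
From column 2, 40 − (24 + 8 + (-8) + 16) gives (5,2) = 0.

0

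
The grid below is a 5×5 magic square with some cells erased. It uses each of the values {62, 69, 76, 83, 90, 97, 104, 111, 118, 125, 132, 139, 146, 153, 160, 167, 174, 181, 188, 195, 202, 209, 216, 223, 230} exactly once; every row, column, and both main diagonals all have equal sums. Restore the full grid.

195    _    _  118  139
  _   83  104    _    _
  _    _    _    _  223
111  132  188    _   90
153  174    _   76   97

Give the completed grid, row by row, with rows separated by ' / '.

195 216 62 118 139 / 202 83 104 160 181 / 69 125 146 167 223 / 111 132 188 209 90 / 153 174 230 76 97

The 25 entries sum to 3650, so each line sums to 3650/5 = 730.
The remaining cell in row 4 is (4,4) = 730 − 521 = 209.
The remaining cell in row 5 is (5,3) = 730 − 500 = 230.
Column 5: 139 + 223 + 90 + 97 + ? = 730, so (2,5) = 181.
Using main diagonal: 195 + 83 + 209 + 97 + ? → (3,3) = 730 − 584 = 146.
Anti-diagonal needs 730; the known cells sum to 570, so (2,4) = 160.
Row 2 needs 730; the known cells sum to 528, so (2,1) = 202.
Column 1 needs 730; the known cells sum to 661, so (3,1) = 69.
The remaining cell in column 3 is (1,3) = 730 − 668 = 62.
The remaining cell in column 4 is (3,4) = 730 − 563 = 167.
From row 1, 730 − (195 + 62 + 118 + 139) gives (1,2) = 216.
Row 3 must total 730; the given cells sum to 605, so (3,2) = 125.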